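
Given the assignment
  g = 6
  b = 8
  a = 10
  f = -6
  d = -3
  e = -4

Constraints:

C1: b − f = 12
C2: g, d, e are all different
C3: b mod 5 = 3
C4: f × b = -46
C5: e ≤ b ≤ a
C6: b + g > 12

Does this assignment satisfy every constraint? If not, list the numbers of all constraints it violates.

Constraints 1 and 4 do not hold.

C1: b − f = 8 − (-6) = 14, not 12  ✘
C2: values 6, -3, -4 are pairwise distinct  ✔
C3: 8 mod 5 = 3  ✔
C4: f × b = -6 × 8 = -48, not -46  ✘
C5: values -4 ≤ 8 ≤ 10  ✔
C6: b + g = 8 + 6 = 14; 14 > 12  ✔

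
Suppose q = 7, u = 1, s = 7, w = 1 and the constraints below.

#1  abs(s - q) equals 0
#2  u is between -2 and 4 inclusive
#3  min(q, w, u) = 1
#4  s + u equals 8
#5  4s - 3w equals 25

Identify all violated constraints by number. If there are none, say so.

The assignment satisfies every constraint.

#1 abs(7 - 7) = 0 — satisfied.
#2 u = 1 lies in [-2, 4] — satisfied.
#3 min(7, 1, 1) = 1 — satisfied.
#4 s + u = 7 + 1 = 8 — satisfied.
#5 4s - 3w = 4(7) - 3(1) = 25 — satisfied.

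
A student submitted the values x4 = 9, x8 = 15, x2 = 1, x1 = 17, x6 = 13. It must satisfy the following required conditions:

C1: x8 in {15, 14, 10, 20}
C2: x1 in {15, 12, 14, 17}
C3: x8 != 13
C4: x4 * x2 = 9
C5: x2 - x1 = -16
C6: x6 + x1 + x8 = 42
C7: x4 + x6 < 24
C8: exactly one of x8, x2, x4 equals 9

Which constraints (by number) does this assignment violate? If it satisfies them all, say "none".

No — constraint 6 is not satisfied.

C1: x8 = 15 is in {15, 14, 10, 20}  true
C2: x1 = 17 is in {15, 12, 14, 17}  true
C3: x8 = 15, and 15 ≠ 13  true
C4: x4 * x2 = 9 * 1 = 9  true
C5: x2 - x1 = 1 - 17 = -16  true
C6: x6 + x1 + x8 = 13 + 17 + 15 = 45, not 42  false
C7: x4 + x6 = 9 + 13 = 22; 22 < 24  true
C8: x8=15, x2=1, x4=9; 1 of them equals 9  true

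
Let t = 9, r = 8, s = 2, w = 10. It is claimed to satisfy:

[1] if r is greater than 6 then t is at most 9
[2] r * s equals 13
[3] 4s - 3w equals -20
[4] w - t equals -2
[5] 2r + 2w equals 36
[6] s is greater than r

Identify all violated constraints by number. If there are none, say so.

[1] r = 8 > 6, so we need t ≤ 9; t = 9 ≤ 9  ✓
[2] r * s = 8 * 2 = 16, not 13  ✗
[3] 4s - 3w = 4(2) - 3(10) = -22, not -20  ✗
[4] w - t = 10 - 9 = 1, not -2  ✗
[5] 2r + 2w = 2(8) + 2(10) = 36  ✓
[6] s = 2, r = 8; 2 ≤ 8 (want >)  ✗

No — constraints 2, 3, 4, 6 are not satisfied.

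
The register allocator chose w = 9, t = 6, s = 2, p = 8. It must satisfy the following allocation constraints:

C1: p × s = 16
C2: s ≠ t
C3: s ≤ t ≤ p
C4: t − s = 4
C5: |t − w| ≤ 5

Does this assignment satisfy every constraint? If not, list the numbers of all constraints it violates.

All constraints are satisfied.

C1: p × s = 8 × 2 = 16 — satisfied.
C2: s = 2, t = 6; distinct — satisfied.
C3: values 2 ≤ 6 ≤ 8 — satisfied.
C4: t − s = 6 − 2 = 4 — satisfied.
C5: |6 − 9| = 3; 3 ≤ 5 — satisfied.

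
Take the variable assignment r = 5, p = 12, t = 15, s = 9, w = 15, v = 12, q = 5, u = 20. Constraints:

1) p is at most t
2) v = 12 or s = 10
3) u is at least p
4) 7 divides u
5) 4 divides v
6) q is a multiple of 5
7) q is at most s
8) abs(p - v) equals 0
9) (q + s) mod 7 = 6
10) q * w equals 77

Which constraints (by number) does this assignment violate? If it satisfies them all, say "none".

Violated: 4, 9, and 10.

1) p = 12, t = 15; 12 ≤ 15  holds
2) v = 12 = 12 (first disjunct)  holds
3) u = 20, p = 12; 20 ≥ 12  holds
4) 20 = 7*2 + 6, so 7 does not divide 20  fails
5) 12 / 4 = 3, so 4 divides 12  holds
6) 5 / 5 = 1, so 5 divides 5  holds
7) q = 5, s = 9; 5 ≤ 9  holds
8) abs(12 - 12) = 0  holds
9) q + s = 14; 14 mod 7 = 0, not 6  fails
10) q * w = 5 * 15 = 75, not 77  fails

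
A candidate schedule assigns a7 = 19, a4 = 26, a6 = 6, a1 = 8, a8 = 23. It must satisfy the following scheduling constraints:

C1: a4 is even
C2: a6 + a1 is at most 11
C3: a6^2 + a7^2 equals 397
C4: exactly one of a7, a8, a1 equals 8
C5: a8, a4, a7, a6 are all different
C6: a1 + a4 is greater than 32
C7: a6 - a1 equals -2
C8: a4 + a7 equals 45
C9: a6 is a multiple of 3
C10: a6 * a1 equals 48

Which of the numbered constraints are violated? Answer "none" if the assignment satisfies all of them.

C1: a4 = 26 is even — satisfied.
C2: a6 + a1 = 6 + 8 = 14; 14 > 11, bound 11 not met — violated.
C3: a6^2 + a7^2 = 6^2 + 19^2 = 36 + 361 = 397 — satisfied.
C4: a7=19, a8=23, a1=8; 1 of them equals 8 — satisfied.
C5: values 23, 26, 19, 6 are pairwise distinct — satisfied.
C6: a1 + a4 = 8 + 26 = 34; 34 > 32 — satisfied.
C7: a6 - a1 = 6 - 8 = -2 — satisfied.
C8: a4 + a7 = 26 + 19 = 45 — satisfied.
C9: 6 / 3 = 2, so 3 divides 6 — satisfied.
C10: a6 * a1 = 6 * 8 = 48 — satisfied.

Violated: 2.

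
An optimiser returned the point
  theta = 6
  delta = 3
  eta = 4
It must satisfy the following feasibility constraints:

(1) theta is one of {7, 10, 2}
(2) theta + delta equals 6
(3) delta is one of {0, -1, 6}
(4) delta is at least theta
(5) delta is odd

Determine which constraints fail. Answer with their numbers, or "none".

Violated: 1, 2, 3, and 4.

(1) theta = 6 is not in {7, 10, 2} — does not hold.
(2) theta + delta = 6 + 3 = 9, not 6 — does not hold.
(3) delta = 3 is not in {0, -1, 6} — does not hold.
(4) delta = 3, theta = 6; 3 < 6 (want ≥) — does not hold.
(5) delta = 3 is odd — holds.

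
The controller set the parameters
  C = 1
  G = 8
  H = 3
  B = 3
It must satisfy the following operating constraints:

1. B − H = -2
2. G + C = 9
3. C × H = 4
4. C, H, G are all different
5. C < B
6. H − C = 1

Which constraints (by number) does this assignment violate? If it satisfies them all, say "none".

Constraints 1, 3, 6 are violated.

1. B − H = 3 − 3 = 0, not -2 — violated.
2. G + C = 8 + 1 = 9 — OK.
3. C × H = 1 × 3 = 3, not 4 — violated.
4. values 1, 3, 8 are pairwise distinct — OK.
5. C = 1, B = 3; 1 < 3 — OK.
6. H − C = 3 − 1 = 2, not 1 — violated.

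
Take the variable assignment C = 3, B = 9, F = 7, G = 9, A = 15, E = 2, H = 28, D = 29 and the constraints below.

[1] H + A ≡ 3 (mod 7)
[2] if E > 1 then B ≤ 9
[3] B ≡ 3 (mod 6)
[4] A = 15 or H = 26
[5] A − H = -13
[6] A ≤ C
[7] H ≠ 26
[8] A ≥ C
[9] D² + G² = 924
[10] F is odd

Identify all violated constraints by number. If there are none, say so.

[1] H + A = 43; 43 mod 7 = 1, not 3  ✘
[2] E = 2 > 1, so we need B ≤ 9; B = 9 ≤ 9  ✔
[3] 9 mod 6 = 3  ✔
[4] A = 15 = 15 (first disjunct)  ✔
[5] A − H = 15 − 28 = -13  ✔
[6] A = 15, C = 3; 15 > 3 (want ≤)  ✘
[7] H = 28, and 28 ≠ 26  ✔
[8] A = 15, C = 3; 15 ≥ 3  ✔
[9] D² + G² = 29² + 9² = 841 + 81 = 922, not 924  ✘
[10] F = 7 is odd  ✔

No — constraints 1, 6, 9 are not satisfied.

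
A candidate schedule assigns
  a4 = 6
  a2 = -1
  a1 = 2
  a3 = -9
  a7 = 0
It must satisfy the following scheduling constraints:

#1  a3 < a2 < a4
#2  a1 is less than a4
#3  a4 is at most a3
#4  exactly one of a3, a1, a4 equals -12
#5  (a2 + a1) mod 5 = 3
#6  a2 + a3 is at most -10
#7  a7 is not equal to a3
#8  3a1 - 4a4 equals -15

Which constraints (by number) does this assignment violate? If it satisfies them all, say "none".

#1 values -9 < -1 < 6  ✓
#2 a1 = 2, a4 = 6; 2 < 6  ✓
#3 a4 = 6, a3 = -9; 6 > -9 (want ≤)  ✗
#4 a3=-9, a1=2, a4=6; 0 of them equal -12, not exactly one  ✗
#5 a2 + a1 = 1; 1 mod 5 = 1, not 3  ✗
#6 a2 + a3 = -1 + (-9) = -10; -10 ≤ -10  ✓
#7 a7 = 0, a3 = -9; distinct  ✓
#8 3a1 - 4a4 = 3(2) - 4(6) = -18, not -15  ✗

No — constraints 3, 4, 5, and 8 are not satisfied.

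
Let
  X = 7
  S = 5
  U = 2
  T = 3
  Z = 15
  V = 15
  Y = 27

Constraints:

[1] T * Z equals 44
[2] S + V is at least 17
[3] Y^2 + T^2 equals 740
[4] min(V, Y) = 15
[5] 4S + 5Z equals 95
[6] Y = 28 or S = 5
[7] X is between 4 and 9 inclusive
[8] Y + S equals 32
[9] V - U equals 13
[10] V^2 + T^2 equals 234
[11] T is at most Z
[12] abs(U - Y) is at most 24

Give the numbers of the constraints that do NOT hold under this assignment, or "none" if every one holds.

The assignment fails constraints 1, 3, and 12.

[1] T * Z = 3 * 15 = 45, not 44 — does not hold.
[2] S + V = 5 + 15 = 20; 20 ≥ 17 — holds.
[3] Y^2 + T^2 = 27^2 + 3^2 = 729 + 9 = 738, not 740 — does not hold.
[4] min(15, 27) = 15 — holds.
[5] 4S + 5Z = 4(5) + 5(15) = 95 — holds.
[6] Y = 27 ≠ 28, but S = 5 = 5 (second disjunct) — holds.
[7] X = 7 lies in [4, 9] — holds.
[8] Y + S = 27 + 5 = 32 — holds.
[9] V - U = 15 - 2 = 13 — holds.
[10] V^2 + T^2 = 15^2 + 3^2 = 225 + 9 = 234 — holds.
[11] T = 3, Z = 15; 3 ≤ 15 — holds.
[12] abs(2 - 27) = 25; 25 > 24, exceeds bound 24 — does not hold.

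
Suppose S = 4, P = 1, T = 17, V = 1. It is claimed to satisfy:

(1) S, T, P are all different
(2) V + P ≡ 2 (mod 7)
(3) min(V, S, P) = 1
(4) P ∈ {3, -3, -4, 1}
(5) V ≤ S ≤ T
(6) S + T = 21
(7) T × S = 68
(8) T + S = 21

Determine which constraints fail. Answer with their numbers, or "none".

Yes — all constraints hold.

(1) values 4, 17, 1 are pairwise distinct — satisfied.
(2) V + P = 2; 2 mod 7 = 2 — satisfied.
(3) min(1, 4, 1) = 1 — satisfied.
(4) P = 1 is in {3, -3, -4, 1} — satisfied.
(5) values 1 ≤ 4 ≤ 17 — satisfied.
(6) S + T = 4 + 17 = 21 — satisfied.
(7) T × S = 17 × 4 = 68 — satisfied.
(8) T + S = 17 + 4 = 21 — satisfied.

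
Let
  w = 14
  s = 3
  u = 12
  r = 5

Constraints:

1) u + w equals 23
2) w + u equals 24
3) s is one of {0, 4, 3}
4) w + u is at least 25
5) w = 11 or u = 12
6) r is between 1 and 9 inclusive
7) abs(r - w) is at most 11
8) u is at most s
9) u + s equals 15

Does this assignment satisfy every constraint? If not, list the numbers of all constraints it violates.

1) u + w = 12 + 14 = 26, not 23  false
2) w + u = 14 + 12 = 26, not 24  false
3) s = 3 is in {0, 4, 3}  true
4) w + u = 14 + 12 = 26; 26 ≥ 25  true
5) w = 14 ≠ 11, but u = 12 = 12 (second disjunct)  true
6) r = 5 lies in [1, 9]  true
7) abs(5 - 14) = 9; 9 ≤ 11  true
8) u = 12, s = 3; 12 > 3 (want ≤)  false
9) u + s = 12 + 3 = 15  true

Violated: 1, 2, and 8.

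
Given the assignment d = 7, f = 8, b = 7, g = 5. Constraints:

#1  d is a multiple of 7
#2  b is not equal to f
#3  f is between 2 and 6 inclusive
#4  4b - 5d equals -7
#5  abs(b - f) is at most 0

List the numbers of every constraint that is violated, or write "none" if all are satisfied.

#1 7 / 7 = 1, so 7 divides 7  true
#2 b = 7, f = 8; distinct  true
#3 f = 8 is outside [2, 6]  false
#4 4b - 5d = 4(7) - 5(7) = -7  true
#5 abs(7 - 8) = 1; 1 > 0, exceeds bound 0  false

Constraints 3 and 5 are violated.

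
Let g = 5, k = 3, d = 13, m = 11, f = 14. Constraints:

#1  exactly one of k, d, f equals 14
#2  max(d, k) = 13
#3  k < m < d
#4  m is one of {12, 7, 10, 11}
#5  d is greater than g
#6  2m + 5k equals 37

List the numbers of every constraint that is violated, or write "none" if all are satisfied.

None — every constraint holds.

#1 k=3, d=13, f=14; 1 of them equals 14  true
#2 max(13, 3) = 13  true
#3 values 3 < 11 < 13  true
#4 m = 11 is in {12, 7, 10, 11}  true
#5 d = 13, g = 5; 13 > 5  true
#6 2m + 5k = 2(11) + 5(3) = 37  true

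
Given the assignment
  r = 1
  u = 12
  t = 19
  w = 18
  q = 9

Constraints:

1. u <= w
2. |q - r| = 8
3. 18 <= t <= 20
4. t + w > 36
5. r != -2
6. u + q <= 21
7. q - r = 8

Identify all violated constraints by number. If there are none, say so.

None — every constraint holds.

1. u = 12, w = 18; 12 ≤ 18  ✔
2. |9 - 1| = 8  ✔
3. t = 19 lies in [18, 20]  ✔
4. t + w = 19 + 18 = 37; 37 > 36  ✔
5. r = 1, and 1 ≠ -2  ✔
6. u + q = 12 + 9 = 21; 21 ≤ 21  ✔
7. q - r = 9 - 1 = 8  ✔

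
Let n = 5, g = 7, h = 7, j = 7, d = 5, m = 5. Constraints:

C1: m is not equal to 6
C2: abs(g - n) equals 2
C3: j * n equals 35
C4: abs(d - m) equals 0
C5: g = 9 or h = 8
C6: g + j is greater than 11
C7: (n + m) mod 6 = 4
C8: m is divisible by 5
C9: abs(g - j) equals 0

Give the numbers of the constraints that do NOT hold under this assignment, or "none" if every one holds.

C1: m = 5, and 5 ≠ 6  true
C2: abs(7 - 5) = 2  true
C3: j * n = 7 * 5 = 35  true
C4: abs(5 - 5) = 0  true
C5: g = 7 ≠ 9 and h = 7 ≠ 8; both disjuncts false  false
C6: g + j = 7 + 7 = 14; 14 > 11  true
C7: n + m = 10; 10 mod 6 = 4  true
C8: 5 / 5 = 1, so 5 divides 5  true
C9: abs(7 - 7) = 0  true

No — constraint 5 is not satisfied.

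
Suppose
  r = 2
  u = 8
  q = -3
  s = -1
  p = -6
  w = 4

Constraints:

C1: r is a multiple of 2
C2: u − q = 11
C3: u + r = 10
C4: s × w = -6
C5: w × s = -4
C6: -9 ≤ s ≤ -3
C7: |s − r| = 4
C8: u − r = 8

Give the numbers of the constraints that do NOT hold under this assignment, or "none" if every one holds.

C1: 2 / 2 = 1, so 2 divides 2 — OK.
C2: u − q = 8 − (-3) = 11 — OK.
C3: u + r = 8 + 2 = 10 — OK.
C4: s × w = -1 × 4 = -4, not -6 — violated.
C5: w × s = 4 × (-1) = -4 — OK.
C6: s = -1 is outside [-9, -3] — violated.
C7: |-1 − 2| = 3, not 4 — violated.
C8: u − r = 8 − 2 = 6, not 8 — violated.

The assignment fails constraints 4, 6, 7, 8.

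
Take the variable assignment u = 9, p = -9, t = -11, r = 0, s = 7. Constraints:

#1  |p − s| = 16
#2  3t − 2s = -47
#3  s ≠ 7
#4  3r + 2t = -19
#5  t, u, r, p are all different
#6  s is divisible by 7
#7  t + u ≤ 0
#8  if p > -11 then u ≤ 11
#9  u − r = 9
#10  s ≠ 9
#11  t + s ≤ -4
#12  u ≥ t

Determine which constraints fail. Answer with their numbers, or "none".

The assignment fails constraints 3 and 4.

#1 |-9 − 7| = 16  true
#2 3t − 2s = 3(-11) − 2(7) = -47  true
#3 s = 7, but 7 is required to differ  false
#4 3r + 2t = 3(0) + 2(-11) = -22, not -19  false
#5 values -11, 9, 0, -9 are pairwise distinct  true
#6 7 / 7 = 1, so 7 divides 7  true
#7 t + u = -11 + 9 = -2; -2 ≤ 0  true
#8 p = -9 > -11, so we need u ≤ 11; u = 9 ≤ 11  true
#9 u − r = 9 − 0 = 9  true
#10 s = 7, and 7 ≠ 9  true
#11 t + s = -11 + 7 = -4; -4 ≤ -4  true
#12 u = 9, t = -11; 9 ≥ -11  true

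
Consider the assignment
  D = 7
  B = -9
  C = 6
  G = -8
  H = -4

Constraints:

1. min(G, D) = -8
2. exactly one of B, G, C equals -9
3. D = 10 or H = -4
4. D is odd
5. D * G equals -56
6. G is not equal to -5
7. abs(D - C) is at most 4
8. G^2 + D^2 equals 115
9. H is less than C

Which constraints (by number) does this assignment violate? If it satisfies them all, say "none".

1. min(-8, 7) = -8  holds
2. B=-9, G=-8, C=6; 1 of them equals -9  holds
3. D = 7 ≠ 10, but H = -4 = -4 (second disjunct)  holds
4. D = 7 is odd  holds
5. D * G = 7 * (-8) = -56  holds
6. G = -8, and -8 ≠ -5  holds
7. abs(7 - 6) = 1; 1 ≤ 4  holds
8. G^2 + D^2 = (-8)^2 + 7^2 = 64 + 49 = 113, not 115  fails
9. H = -4, C = 6; -4 < 6  holds

Constraint 8 is violated.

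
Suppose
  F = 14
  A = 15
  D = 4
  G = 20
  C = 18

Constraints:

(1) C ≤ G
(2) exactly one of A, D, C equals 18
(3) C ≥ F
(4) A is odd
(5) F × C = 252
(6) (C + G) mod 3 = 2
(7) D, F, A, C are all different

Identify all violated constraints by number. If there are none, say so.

(1) C = 18, G = 20; 18 ≤ 20 — OK.
(2) A=15, D=4, C=18; 1 of them equals 18 — OK.
(3) C = 18, F = 14; 18 ≥ 14 — OK.
(4) A = 15 is odd — OK.
(5) F × C = 14 × 18 = 252 — OK.
(6) C + G = 38; 38 mod 3 = 2 — OK.
(7) values 4, 14, 15, 18 are pairwise distinct — OK.

Yes — all constraints hold.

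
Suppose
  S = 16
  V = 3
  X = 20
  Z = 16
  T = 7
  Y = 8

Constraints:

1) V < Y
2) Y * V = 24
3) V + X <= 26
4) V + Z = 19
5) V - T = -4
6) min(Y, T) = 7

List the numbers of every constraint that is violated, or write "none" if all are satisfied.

1) V = 3, Y = 8; 3 < 8  ✔
2) Y * V = 8 * 3 = 24  ✔
3) V + X = 3 + 20 = 23; 23 ≤ 26  ✔
4) V + Z = 3 + 16 = 19  ✔
5) V - T = 3 - 7 = -4  ✔
6) min(8, 7) = 7  ✔

None — every constraint holds.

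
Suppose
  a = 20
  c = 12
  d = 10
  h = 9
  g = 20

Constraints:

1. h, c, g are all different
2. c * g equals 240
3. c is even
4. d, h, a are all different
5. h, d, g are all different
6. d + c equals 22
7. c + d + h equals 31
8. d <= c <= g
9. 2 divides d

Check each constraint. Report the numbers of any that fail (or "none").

No violations.

1. values 9, 12, 20 are pairwise distinct — OK.
2. c * g = 12 * 20 = 240 — OK.
3. c = 12 is even — OK.
4. values 10, 9, 20 are pairwise distinct — OK.
5. values 9, 10, 20 are pairwise distinct — OK.
6. d + c = 10 + 12 = 22 — OK.
7. c + d + h = 12 + 10 + 9 = 31 — OK.
8. values 10 <= 12 <= 20 — OK.
9. 10 / 2 = 5, so 2 divides 10 — OK.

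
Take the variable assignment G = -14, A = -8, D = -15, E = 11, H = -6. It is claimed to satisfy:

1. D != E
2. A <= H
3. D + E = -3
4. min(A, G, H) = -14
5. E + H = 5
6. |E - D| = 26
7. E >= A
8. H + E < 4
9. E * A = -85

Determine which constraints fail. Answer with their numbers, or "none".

1. D = -15, E = 11; distinct  ✓
2. A = -8, H = -6; -8 ≤ -6  ✓
3. D + E = -15 + 11 = -4, not -3  ✗
4. min(-8, -14, -6) = -14  ✓
5. E + H = 11 + (-6) = 5  ✓
6. |11 - (-15)| = 26  ✓
7. E = 11, A = -8; 11 ≥ -8  ✓
8. H + E = -6 + 11 = 5; 5 ≥ 4, bound 4 not met  ✗
9. E * A = 11 * (-8) = -88, not -85  ✗

Constraints 3, 8, and 9 do not hold.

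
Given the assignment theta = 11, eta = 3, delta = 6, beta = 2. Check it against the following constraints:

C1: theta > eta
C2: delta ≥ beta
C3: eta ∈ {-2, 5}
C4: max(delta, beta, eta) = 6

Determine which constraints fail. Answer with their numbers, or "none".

Violated: 3.

C1: theta = 11, eta = 3; 11 > 3  ✓
C2: delta = 6, beta = 2; 6 ≥ 2  ✓
C3: eta = 3 is not in {-2, 5}  ✗
C4: max(6, 2, 3) = 6  ✓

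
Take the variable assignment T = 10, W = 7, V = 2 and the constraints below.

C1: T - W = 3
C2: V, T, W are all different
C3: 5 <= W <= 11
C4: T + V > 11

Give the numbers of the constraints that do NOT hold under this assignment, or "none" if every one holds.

None — every constraint holds.

C1: T - W = 10 - 7 = 3  yes
C2: values 2, 10, 7 are pairwise distinct  yes
C3: W = 7 lies in [5, 11]  yes
C4: T + V = 10 + 2 = 12; 12 > 11  yes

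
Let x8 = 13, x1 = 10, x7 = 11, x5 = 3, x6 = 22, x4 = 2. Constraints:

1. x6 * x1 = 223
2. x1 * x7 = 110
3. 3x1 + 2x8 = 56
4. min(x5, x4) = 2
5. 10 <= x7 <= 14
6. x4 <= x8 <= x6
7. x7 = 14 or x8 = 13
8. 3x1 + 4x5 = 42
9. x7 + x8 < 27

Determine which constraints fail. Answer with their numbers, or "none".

1. x6 * x1 = 22 * 10 = 220, not 223 — violated.
2. x1 * x7 = 10 * 11 = 110 — OK.
3. 3x1 + 2x8 = 3(10) + 2(13) = 56 — OK.
4. min(3, 2) = 2 — OK.
5. x7 = 11 lies in [10, 14] — OK.
6. values 2 <= 13 <= 22 — OK.
7. x7 = 11 ≠ 14, but x8 = 13 = 13 (second disjunct) — OK.
8. 3x1 + 4x5 = 3(10) + 4(3) = 42 — OK.
9. x7 + x8 = 11 + 13 = 24; 24 < 27 — OK.

No — constraint 1 is not satisfied.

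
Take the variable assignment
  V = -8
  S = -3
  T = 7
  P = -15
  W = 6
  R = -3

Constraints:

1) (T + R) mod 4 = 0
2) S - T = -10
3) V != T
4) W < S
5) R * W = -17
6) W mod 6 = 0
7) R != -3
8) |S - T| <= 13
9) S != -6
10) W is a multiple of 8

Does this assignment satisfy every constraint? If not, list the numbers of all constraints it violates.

1) T + R = 4; 4 mod 4 = 0  holds
2) S - T = -3 - 7 = -10  holds
3) V = -8, T = 7; distinct  holds
4) W = 6, S = -3; 6 ≥ -3 (want <)  fails
5) R * W = -3 * 6 = -18, not -17  fails
6) 6 mod 6 = 0  holds
7) R = -3, but -3 is required to differ  fails
8) |-3 - 7| = 10; 10 ≤ 13  holds
9) S = -3, and -3 ≠ -6  holds
10) 6 = 8*0 + 6, so 8 does not divide 6  fails

No — constraints 4, 5, 7, and 10 are not satisfied.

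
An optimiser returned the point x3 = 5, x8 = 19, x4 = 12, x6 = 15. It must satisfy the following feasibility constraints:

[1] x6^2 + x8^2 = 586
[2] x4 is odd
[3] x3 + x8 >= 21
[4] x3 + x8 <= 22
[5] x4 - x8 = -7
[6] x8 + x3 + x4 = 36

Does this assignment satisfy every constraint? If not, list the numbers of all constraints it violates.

No — constraints 2, 4 are not satisfied.

[1] x6^2 + x8^2 = 15^2 + 19^2 = 225 + 361 = 586 — satisfied.
[2] x4 = 12 is even — violated.
[3] x3 + x8 = 5 + 19 = 24; 24 ≥ 21 — satisfied.
[4] x3 + x8 = 5 + 19 = 24; 24 > 22, bound 22 not met — violated.
[5] x4 - x8 = 12 - 19 = -7 — satisfied.
[6] x8 + x3 + x4 = 19 + 5 + 12 = 36 — satisfied.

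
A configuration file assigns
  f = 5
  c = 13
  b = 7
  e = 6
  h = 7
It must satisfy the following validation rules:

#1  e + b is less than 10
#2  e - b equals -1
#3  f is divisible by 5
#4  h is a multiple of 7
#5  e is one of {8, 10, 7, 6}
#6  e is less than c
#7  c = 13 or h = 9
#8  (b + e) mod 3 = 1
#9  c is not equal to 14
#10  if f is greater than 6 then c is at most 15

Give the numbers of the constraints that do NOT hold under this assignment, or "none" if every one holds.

Constraint 1 is violated.

#1 e + b = 6 + 7 = 13; 13 ≥ 10, bound 10 not met — does not hold.
#2 e - b = 6 - 7 = -1 — holds.
#3 5 / 5 = 1, so 5 divides 5 — holds.
#4 7 / 7 = 1, so 7 divides 7 — holds.
#5 e = 6 is in {8, 10, 7, 6} — holds.
#6 e = 6, c = 13; 6 < 13 — holds.
#7 c = 13 = 13 (first disjunct) — holds.
#8 b + e = 13; 13 mod 3 = 1 — holds.
#9 c = 13, and 13 ≠ 14 — holds.
#10 f = 5, not > 6; antecedent false, conditional vacuously true — holds.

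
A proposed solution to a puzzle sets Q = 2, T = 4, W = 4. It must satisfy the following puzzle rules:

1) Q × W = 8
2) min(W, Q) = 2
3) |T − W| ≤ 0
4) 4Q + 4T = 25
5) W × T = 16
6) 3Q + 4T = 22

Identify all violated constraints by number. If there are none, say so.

1) Q × W = 2 × 4 = 8 — satisfied.
2) min(4, 2) = 2 — satisfied.
3) |4 − 4| = 0; 0 ≤ 0 — satisfied.
4) 4Q + 4T = 4(2) + 4(4) = 24, not 25 — violated.
5) W × T = 4 × 4 = 16 — satisfied.
6) 3Q + 4T = 3(2) + 4(4) = 22 — satisfied.

The assignment fails constraint 4.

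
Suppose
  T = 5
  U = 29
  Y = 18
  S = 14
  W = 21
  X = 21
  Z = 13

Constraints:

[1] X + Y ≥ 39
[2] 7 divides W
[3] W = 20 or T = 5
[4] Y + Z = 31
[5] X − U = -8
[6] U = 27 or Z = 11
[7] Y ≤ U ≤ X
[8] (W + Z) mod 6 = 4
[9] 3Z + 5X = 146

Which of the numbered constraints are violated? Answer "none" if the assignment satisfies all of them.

No — constraints 6, 7, and 9 are not satisfied.

[1] X + Y = 21 + 18 = 39; 39 ≥ 39  yes
[2] 21 / 7 = 3, so 7 divides 21  yes
[3] W = 21 ≠ 20, but T = 5 = 5 (second disjunct)  yes
[4] Y + Z = 18 + 13 = 31  yes
[5] X − U = 21 − 29 = -8  yes
[6] U = 29 ≠ 27 and Z = 13 ≠ 11; both disjuncts false  no
[7] values 18, 29, 21; U = 29 is not ≤ X = 21  no
[8] W + Z = 34; 34 mod 6 = 4  yes
[9] 3Z + 5X = 3(13) + 5(21) = 144, not 146  no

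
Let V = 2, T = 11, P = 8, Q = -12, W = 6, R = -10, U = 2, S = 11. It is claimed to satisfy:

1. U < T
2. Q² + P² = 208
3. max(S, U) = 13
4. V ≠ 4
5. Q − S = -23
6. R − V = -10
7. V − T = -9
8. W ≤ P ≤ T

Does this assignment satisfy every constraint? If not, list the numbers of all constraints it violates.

1. U = 2, T = 11; 2 < 11 — holds.
2. Q² + P² = (-12)² + 8² = 144 + 64 = 208 — holds.
3. max(11, 2) = 11, not 13 — fails.
4. V = 2, and 2 ≠ 4 — holds.
5. Q − S = -12 − 11 = -23 — holds.
6. R − V = -10 − 2 = -12, not -10 — fails.
7. V − T = 2 − 11 = -9 — holds.
8. values 6 ≤ 8 ≤ 11 — holds.

Constraints 3 and 6 do not hold.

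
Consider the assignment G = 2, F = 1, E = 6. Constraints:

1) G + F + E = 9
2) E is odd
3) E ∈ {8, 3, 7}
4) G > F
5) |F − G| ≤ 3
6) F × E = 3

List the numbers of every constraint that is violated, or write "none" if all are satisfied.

1) G + F + E = 2 + 1 + 6 = 9  true
2) E = 6 is even  false
3) E = 6 is not in {8, 3, 7}  false
4) G = 2, F = 1; 2 > 1  true
5) |1 − 2| = 1; 1 ≤ 3  true
6) F × E = 1 × 6 = 6, not 3  false

Violated: 2, 3, 6.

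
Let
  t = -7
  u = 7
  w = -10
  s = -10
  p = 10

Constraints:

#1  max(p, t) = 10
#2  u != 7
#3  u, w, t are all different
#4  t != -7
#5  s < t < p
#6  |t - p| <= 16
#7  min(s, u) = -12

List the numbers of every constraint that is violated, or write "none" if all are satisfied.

#1 max(10, -7) = 10 — OK.
#2 u = 7, but 7 is required to differ — violated.
#3 values 7, -10, -7 are pairwise distinct — OK.
#4 t = -7, but -7 is required to differ — violated.
#5 values -10 < -7 < 10 — OK.
#6 |-7 - 10| = 17; 17 > 16, exceeds bound 16 — violated.
#7 min(-10, 7) = -10, not -12 — violated.

No — constraints 2, 4, 6, and 7 are not satisfied.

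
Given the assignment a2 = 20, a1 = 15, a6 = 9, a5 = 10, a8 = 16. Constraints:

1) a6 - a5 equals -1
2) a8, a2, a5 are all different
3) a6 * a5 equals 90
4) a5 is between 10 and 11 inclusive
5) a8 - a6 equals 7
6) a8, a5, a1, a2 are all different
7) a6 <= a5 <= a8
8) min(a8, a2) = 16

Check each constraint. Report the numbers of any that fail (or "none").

The assignment satisfies every constraint.

1) a6 - a5 = 9 - 10 = -1 — satisfied.
2) values 16, 20, 10 are pairwise distinct — satisfied.
3) a6 * a5 = 9 * 10 = 90 — satisfied.
4) a5 = 10 lies in [10, 11] — satisfied.
5) a8 - a6 = 16 - 9 = 7 — satisfied.
6) values 16, 10, 15, 20 are pairwise distinct — satisfied.
7) values 9 <= 10 <= 16 — satisfied.
8) min(16, 20) = 16 — satisfied.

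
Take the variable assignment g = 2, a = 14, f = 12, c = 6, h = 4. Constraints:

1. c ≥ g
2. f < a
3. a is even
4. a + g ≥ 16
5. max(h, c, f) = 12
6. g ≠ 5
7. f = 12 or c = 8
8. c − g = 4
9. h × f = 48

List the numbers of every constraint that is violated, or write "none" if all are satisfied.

No violations.

1. c = 6, g = 2; 6 ≥ 2 — holds.
2. f = 12, a = 14; 12 < 14 — holds.
3. a = 14 is even — holds.
4. a + g = 14 + 2 = 16; 16 ≥ 16 — holds.
5. max(4, 6, 12) = 12 — holds.
6. g = 2, and 2 ≠ 5 — holds.
7. f = 12 = 12 (first disjunct) — holds.
8. c − g = 6 − 2 = 4 — holds.
9. h × f = 4 × 12 = 48 — holds.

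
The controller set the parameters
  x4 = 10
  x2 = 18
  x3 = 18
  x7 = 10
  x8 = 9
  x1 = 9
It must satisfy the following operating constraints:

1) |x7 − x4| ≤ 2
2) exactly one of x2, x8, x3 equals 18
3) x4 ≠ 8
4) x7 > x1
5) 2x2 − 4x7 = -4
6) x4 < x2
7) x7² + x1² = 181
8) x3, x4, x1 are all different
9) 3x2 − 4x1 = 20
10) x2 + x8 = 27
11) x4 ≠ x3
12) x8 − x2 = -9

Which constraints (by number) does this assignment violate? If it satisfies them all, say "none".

Constraints 2, 9 are violated.

1) |10 − 10| = 0; 0 ≤ 2  yes
2) x2=18, x8=9, x3=18; 2 of them equal 18, not exactly one  no
3) x4 = 10, and 10 ≠ 8  yes
4) x7 = 10, x1 = 9; 10 > 9  yes
5) 2x2 − 4x7 = 2(18) − 4(10) = -4  yes
6) x4 = 10, x2 = 18; 10 < 18  yes
7) x7² + x1² = 10² + 9² = 100 + 81 = 181  yes
8) values 18, 10, 9 are pairwise distinct  yes
9) 3x2 − 4x1 = 3(18) − 4(9) = 18, not 20  no
10) x2 + x8 = 18 + 9 = 27  yes
11) x4 = 10, x3 = 18; distinct  yes
12) x8 − x2 = 9 − 18 = -9  yes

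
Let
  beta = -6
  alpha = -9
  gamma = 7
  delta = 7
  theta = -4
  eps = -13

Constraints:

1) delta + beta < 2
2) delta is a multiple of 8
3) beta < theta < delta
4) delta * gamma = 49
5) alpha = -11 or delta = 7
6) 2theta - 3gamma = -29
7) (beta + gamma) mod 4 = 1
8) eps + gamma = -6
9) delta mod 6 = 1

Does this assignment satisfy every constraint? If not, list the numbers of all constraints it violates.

The assignment fails constraint 2.

1) delta + beta = 7 + (-6) = 1; 1 < 2 — holds.
2) 7 = 8*0 + 7, so 8 does not divide 7 — does not hold.
3) values -6 < -4 < 7 — holds.
4) delta * gamma = 7 * 7 = 49 — holds.
5) alpha = -9 ≠ -11, but delta = 7 = 7 (second disjunct) — holds.
6) 2theta - 3gamma = 2(-4) - 3(7) = -29 — holds.
7) beta + gamma = 1; 1 mod 4 = 1 — holds.
8) eps + gamma = -13 + 7 = -6 — holds.
9) 7 mod 6 = 1 — holds.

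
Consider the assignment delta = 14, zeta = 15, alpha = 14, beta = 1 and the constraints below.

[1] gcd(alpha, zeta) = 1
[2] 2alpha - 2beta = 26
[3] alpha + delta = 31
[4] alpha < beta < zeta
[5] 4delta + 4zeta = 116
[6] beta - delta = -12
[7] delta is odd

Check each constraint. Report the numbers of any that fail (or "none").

Constraints 3, 4, 6, and 7 are violated.

[1] gcd(14, 15) = 1  ✓
[2] 2alpha - 2beta = 2(14) - 2(1) = 26  ✓
[3] alpha + delta = 14 + 14 = 28, not 31  ✗
[4] values 14, 1, 15; alpha = 14 is not < beta = 1  ✗
[5] 4delta + 4zeta = 4(14) + 4(15) = 116  ✓
[6] beta - delta = 1 - 14 = -13, not -12  ✗
[7] delta = 14 is even  ✗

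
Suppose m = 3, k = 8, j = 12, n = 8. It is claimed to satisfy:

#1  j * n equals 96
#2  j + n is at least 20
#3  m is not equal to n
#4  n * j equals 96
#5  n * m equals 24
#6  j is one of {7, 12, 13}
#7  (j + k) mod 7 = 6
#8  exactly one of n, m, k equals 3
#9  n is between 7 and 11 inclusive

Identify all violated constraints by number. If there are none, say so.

#1 j * n = 12 * 8 = 96 — holds.
#2 j + n = 12 + 8 = 20; 20 ≥ 20 — holds.
#3 m = 3, n = 8; distinct — holds.
#4 n * j = 8 * 12 = 96 — holds.
#5 n * m = 8 * 3 = 24 — holds.
#6 j = 12 is in {7, 12, 13} — holds.
#7 j + k = 20; 20 mod 7 = 6 — holds.
#8 n=8, m=3, k=8; 1 of them equals 3 — holds.
#9 n = 8 lies in [7, 11] — holds.

No violations.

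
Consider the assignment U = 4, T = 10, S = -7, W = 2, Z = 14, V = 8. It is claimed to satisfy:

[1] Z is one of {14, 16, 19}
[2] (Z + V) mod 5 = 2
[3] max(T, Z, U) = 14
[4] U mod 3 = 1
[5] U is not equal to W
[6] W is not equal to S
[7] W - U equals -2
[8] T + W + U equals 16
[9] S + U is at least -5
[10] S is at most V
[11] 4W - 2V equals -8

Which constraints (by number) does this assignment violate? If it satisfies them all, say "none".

None — every constraint holds.

[1] Z = 14 is in {14, 16, 19} — satisfied.
[2] Z + V = 22; 22 mod 5 = 2 — satisfied.
[3] max(10, 14, 4) = 14 — satisfied.
[4] 4 mod 3 = 1 — satisfied.
[5] U = 4, W = 2; distinct — satisfied.
[6] W = 2, S = -7; distinct — satisfied.
[7] W - U = 2 - 4 = -2 — satisfied.
[8] T + W + U = 10 + 2 + 4 = 16 — satisfied.
[9] S + U = -7 + 4 = -3; -3 ≥ -5 — satisfied.
[10] S = -7, V = 8; -7 ≤ 8 — satisfied.
[11] 4W - 2V = 4(2) - 2(8) = -8 — satisfied.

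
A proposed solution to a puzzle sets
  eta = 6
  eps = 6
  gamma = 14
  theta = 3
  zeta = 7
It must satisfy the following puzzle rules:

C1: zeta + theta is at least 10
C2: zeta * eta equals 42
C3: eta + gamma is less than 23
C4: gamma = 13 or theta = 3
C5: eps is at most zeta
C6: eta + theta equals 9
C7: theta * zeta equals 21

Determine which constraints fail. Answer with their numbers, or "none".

None — every constraint holds.

C1: zeta + theta = 7 + 3 = 10; 10 ≥ 10 — OK.
C2: zeta * eta = 7 * 6 = 42 — OK.
C3: eta + gamma = 6 + 14 = 20; 20 < 23 — OK.
C4: gamma = 14 ≠ 13, but theta = 3 = 3 (second disjunct) — OK.
C5: eps = 6, zeta = 7; 6 ≤ 7 — OK.
C6: eta + theta = 6 + 3 = 9 — OK.
C7: theta * zeta = 3 * 7 = 21 — OK.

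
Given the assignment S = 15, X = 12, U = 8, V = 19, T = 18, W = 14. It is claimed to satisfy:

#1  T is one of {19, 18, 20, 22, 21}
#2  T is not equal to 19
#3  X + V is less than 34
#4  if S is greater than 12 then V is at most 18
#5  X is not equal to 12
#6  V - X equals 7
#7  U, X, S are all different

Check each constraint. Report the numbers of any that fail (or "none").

Constraints 4, 5 are violated.

#1 T = 18 is in {19, 18, 20, 22, 21}  ✓
#2 T = 18, and 18 ≠ 19  ✓
#3 X + V = 12 + 19 = 31; 31 < 34  ✓
#4 S = 15 > 12, so we need V ≤ 18; but V = 19 > 18  ✗
#5 X = 12, but 12 is required to differ  ✗
#6 V - X = 19 - 12 = 7  ✓
#7 values 8, 12, 15 are pairwise distinct  ✓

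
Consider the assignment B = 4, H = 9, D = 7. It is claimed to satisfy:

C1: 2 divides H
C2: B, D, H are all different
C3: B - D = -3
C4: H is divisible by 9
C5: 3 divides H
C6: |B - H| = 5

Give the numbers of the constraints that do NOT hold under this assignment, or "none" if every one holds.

C1: 9 = 2*4 + 1, so 2 does not divide 9  ✘
C2: values 4, 7, 9 are pairwise distinct  ✔
C3: B - D = 4 - 7 = -3  ✔
C4: 9 / 9 = 1, so 9 divides 9  ✔
C5: 9 / 3 = 3, so 3 divides 9  ✔
C6: |4 - 9| = 5  ✔

Constraint 1 is violated.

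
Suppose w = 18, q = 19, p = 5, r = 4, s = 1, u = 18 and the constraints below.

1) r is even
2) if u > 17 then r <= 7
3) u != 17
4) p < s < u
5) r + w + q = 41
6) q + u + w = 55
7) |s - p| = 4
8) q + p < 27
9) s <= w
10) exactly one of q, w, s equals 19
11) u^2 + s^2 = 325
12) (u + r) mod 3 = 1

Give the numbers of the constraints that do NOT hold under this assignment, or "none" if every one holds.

1) r = 4 is even — holds.
2) u = 18 > 17, so we need r ≤ 7; r = 4 ≤ 7 — holds.
3) u = 18, and 18 ≠ 17 — holds.
4) values 5, 1, 18; p = 5 is not < s = 1 — does not hold.
5) r + w + q = 4 + 18 + 19 = 41 — holds.
6) q + u + w = 19 + 18 + 18 = 55 — holds.
7) |1 - 5| = 4 — holds.
8) q + p = 19 + 5 = 24; 24 < 27 — holds.
9) s = 1, w = 18; 1 ≤ 18 — holds.
10) q=19, w=18, s=1; 1 of them equals 19 — holds.
11) u^2 + s^2 = 18^2 + 1^2 = 324 + 1 = 325 — holds.
12) u + r = 22; 22 mod 3 = 1 — holds.

Constraint 4 is violated.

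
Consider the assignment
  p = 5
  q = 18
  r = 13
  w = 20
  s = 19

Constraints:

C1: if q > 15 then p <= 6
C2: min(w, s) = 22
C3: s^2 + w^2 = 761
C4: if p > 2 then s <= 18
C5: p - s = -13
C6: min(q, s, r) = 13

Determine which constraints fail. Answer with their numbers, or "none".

C1: q = 18 > 15, so we need p ≤ 6; p = 5 ≤ 6  holds
C2: min(20, 19) = 19, not 22  fails
C3: s^2 + w^2 = 19^2 + 20^2 = 361 + 400 = 761  holds
C4: p = 5 > 2, so we need s ≤ 18; but s = 19 > 18  fails
C5: p - s = 5 - 19 = -14, not -13  fails
C6: min(18, 19, 13) = 13  holds

Constraints 2, 4, and 5 do not hold.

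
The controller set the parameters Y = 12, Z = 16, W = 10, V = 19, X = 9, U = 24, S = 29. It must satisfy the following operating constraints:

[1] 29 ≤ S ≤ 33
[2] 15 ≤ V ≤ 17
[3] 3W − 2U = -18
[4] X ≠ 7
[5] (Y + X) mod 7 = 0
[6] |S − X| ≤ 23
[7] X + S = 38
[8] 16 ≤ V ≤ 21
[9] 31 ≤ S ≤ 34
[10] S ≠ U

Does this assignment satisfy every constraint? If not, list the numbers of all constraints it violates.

[1] S = 29 lies in [29, 33]  true
[2] V = 19 is outside [15, 17]  false
[3] 3W − 2U = 3(10) − 2(24) = -18  true
[4] X = 9, and 9 ≠ 7  true
[5] Y + X = 21; 21 mod 7 = 0  true
[6] |29 − 9| = 20; 20 ≤ 23  true
[7] X + S = 9 + 29 = 38  true
[8] V = 19 lies in [16, 21]  true
[9] S = 29 is outside [31, 34]  false
[10] S = 29, U = 24; distinct  true

Constraints 2 and 9 are violated.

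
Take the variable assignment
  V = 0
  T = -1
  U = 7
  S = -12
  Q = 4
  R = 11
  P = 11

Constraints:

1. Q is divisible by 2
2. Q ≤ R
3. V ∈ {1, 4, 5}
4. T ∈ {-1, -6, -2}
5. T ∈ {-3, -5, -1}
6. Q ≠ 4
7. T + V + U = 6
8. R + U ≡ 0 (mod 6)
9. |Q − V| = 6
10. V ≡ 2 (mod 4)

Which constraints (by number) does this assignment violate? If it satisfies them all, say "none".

Constraints 3, 6, 9, and 10 are violated.

1. 4 / 2 = 2, so 2 divides 4  ✓
2. Q = 4, R = 11; 4 ≤ 11  ✓
3. V = 0 is not in {1, 4, 5}  ✗
4. T = -1 is in {-1, -6, -2}  ✓
5. T = -1 is in {-3, -5, -1}  ✓
6. Q = 4, but 4 is required to differ  ✗
7. T + V + U = -1 + 0 + 7 = 6  ✓
8. R + U = 18; 18 mod 6 = 0  ✓
9. |4 − 0| = 4, not 6  ✗
10. 0 mod 4 = 0, not 2  ✗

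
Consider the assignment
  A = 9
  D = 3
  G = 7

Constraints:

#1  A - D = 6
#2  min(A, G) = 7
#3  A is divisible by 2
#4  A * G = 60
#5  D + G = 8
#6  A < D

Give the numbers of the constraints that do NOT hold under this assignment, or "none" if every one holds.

Constraints 3, 4, 5, and 6 do not hold.

#1 A - D = 9 - 3 = 6 — satisfied.
#2 min(9, 7) = 7 — satisfied.
#3 9 = 2*4 + 1, so 2 does not divide 9 — violated.
#4 A * G = 9 * 7 = 63, not 60 — violated.
#5 D + G = 3 + 7 = 10, not 8 — violated.
#6 A = 9, D = 3; 9 ≥ 3 (want <) — violated.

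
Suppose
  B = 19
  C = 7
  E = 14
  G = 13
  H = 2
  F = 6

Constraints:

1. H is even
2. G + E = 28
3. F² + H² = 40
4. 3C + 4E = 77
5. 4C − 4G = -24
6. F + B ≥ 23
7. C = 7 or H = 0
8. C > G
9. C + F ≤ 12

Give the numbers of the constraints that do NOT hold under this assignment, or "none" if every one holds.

No — constraints 2, 8, and 9 are not satisfied.

1. H = 2 is even — OK.
2. G + E = 13 + 14 = 27, not 28 — violated.
3. F² + H² = 6² + 2² = 36 + 4 = 40 — OK.
4. 3C + 4E = 3(7) + 4(14) = 77 — OK.
5. 4C − 4G = 4(7) − 4(13) = -24 — OK.
6. F + B = 6 + 19 = 25; 25 ≥ 23 — OK.
7. C = 7 = 7 (first disjunct) — OK.
8. C = 7, G = 13; 7 ≤ 13 (want >) — violated.
9. C + F = 7 + 6 = 13; 13 > 12, bound 12 not met — violated.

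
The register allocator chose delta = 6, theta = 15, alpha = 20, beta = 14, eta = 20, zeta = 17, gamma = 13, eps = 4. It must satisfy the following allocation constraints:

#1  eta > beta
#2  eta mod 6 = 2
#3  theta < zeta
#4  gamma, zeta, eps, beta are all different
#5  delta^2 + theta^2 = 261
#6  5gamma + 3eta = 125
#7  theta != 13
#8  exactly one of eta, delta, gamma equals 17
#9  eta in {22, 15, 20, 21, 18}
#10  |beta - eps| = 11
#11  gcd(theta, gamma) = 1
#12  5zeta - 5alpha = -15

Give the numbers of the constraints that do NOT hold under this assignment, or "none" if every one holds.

#1 eta = 20, beta = 14; 20 > 14 — holds.
#2 20 mod 6 = 2 — holds.
#3 theta = 15, zeta = 17; 15 < 17 — holds.
#4 values 13, 17, 4, 14 are pairwise distinct — holds.
#5 delta^2 + theta^2 = 6^2 + 15^2 = 36 + 225 = 261 — holds.
#6 5gamma + 3eta = 5(13) + 3(20) = 125 — holds.
#7 theta = 15, and 15 ≠ 13 — holds.
#8 eta=20, delta=6, gamma=13; 0 of them equal 17, not exactly one — does not hold.
#9 eta = 20 is in {22, 15, 20, 21, 18} — holds.
#10 |14 - 4| = 10, not 11 — does not hold.
#11 gcd(15, 13) = 1 — holds.
#12 5zeta - 5alpha = 5(17) - 5(20) = -15 — holds.

Constraints 8, 10 are violated.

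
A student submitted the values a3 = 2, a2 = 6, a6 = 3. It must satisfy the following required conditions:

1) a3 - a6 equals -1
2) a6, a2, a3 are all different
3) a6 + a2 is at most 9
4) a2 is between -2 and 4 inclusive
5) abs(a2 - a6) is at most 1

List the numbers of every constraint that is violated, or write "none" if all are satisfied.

1) a3 - a6 = 2 - 3 = -1 — OK.
2) values 3, 6, 2 are pairwise distinct — OK.
3) a6 + a2 = 3 + 6 = 9; 9 ≤ 9 — OK.
4) a2 = 6 is outside [-2, 4] — violated.
5) abs(6 - 3) = 3; 3 > 1, exceeds bound 1 — violated.

Violated: 4, 5.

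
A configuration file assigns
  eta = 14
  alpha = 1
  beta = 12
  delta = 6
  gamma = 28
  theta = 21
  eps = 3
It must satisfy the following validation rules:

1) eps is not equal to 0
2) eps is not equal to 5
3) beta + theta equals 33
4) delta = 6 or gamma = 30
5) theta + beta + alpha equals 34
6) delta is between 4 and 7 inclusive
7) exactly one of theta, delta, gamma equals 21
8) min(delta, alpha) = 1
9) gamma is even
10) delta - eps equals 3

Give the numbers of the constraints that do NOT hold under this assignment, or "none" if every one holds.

1) eps = 3, and 3 ≠ 0 — holds.
2) eps = 3, and 3 ≠ 5 — holds.
3) beta + theta = 12 + 21 = 33 — holds.
4) delta = 6 = 6 (first disjunct) — holds.
5) theta + beta + alpha = 21 + 12 + 1 = 34 — holds.
6) delta = 6 lies in [4, 7] — holds.
7) theta=21, delta=6, gamma=28; 1 of them equals 21 — holds.
8) min(6, 1) = 1 — holds.
9) gamma = 28 is even — holds.
10) delta - eps = 6 - 3 = 3 — holds.

The assignment satisfies every constraint.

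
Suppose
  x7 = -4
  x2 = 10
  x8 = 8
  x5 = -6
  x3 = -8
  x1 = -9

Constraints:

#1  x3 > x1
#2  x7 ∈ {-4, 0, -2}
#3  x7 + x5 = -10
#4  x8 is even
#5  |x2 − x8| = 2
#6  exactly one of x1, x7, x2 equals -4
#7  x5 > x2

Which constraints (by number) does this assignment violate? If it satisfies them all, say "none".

Constraint 7 is violated.

#1 x3 = -8, x1 = -9; -8 > -9  ✔
#2 x7 = -4 is in {-4, 0, -2}  ✔
#3 x7 + x5 = -4 + (-6) = -10  ✔
#4 x8 = 8 is even  ✔
#5 |10 − 8| = 2  ✔
#6 x1=-9, x7=-4, x2=10; 1 of them equals -4  ✔
#7 x5 = -6, x2 = 10; -6 ≤ 10 (want >)  ✘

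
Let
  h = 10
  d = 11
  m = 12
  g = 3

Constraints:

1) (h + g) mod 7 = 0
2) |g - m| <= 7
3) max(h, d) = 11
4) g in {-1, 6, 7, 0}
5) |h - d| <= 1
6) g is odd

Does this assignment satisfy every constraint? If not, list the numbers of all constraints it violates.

Violated: 1, 2, 4.

1) h + g = 13; 13 mod 7 = 6, not 0 — fails.
2) |3 - 12| = 9; 9 > 7, exceeds bound 7 — fails.
3) max(10, 11) = 11 — holds.
4) g = 3 is not in {-1, 6, 7, 0} — fails.
5) |10 - 11| = 1; 1 ≤ 1 — holds.
6) g = 3 is odd — holds.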